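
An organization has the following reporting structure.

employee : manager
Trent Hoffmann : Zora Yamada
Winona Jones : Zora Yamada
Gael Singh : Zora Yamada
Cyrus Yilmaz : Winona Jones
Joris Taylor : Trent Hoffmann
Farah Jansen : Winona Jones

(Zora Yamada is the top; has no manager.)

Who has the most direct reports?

Zora Yamada

Direct-report counts: Zora Yamada has 3; Winona Jones has 2; Trent Hoffmann has 1. The largest is 3, held by Zora Yamada.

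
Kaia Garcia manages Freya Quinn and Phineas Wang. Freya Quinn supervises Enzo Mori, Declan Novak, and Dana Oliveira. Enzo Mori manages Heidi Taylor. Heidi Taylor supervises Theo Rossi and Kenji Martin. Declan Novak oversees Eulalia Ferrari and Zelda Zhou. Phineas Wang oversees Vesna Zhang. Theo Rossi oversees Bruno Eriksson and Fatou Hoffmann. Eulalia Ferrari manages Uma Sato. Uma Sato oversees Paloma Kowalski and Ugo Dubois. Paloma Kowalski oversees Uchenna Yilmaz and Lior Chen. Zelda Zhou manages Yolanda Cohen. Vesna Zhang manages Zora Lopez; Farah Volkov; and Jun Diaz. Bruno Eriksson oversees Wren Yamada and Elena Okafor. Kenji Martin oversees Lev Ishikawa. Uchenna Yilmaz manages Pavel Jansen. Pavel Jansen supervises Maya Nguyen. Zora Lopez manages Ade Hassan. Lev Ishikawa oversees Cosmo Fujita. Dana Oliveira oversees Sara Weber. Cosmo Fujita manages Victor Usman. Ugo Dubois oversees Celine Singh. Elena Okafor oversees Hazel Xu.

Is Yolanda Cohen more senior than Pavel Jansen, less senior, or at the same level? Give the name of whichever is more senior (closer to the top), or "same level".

Yolanda Cohen is 4 levels below Kaia Garcia; Pavel Jansen is 7. Yolanda Cohen is higher.

Yolanda Cohen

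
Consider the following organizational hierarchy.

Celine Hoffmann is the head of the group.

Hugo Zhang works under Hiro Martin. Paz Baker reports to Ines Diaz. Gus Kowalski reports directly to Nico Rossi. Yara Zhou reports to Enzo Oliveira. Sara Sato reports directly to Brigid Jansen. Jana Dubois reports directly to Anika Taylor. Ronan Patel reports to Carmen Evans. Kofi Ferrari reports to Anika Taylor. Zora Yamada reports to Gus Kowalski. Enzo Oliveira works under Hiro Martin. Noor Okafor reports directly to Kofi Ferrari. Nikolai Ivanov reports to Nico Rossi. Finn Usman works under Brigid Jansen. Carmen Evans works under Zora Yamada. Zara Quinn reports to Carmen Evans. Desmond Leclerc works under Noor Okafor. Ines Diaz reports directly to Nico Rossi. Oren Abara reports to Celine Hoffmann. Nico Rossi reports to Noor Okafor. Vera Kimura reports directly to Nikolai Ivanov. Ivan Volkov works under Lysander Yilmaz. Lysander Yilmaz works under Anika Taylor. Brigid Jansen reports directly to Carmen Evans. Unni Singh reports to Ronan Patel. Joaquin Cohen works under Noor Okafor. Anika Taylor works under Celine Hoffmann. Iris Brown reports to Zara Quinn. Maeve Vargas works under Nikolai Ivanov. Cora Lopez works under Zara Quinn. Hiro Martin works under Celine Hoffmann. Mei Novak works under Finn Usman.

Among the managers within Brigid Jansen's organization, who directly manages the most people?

Brigid Jansen

Direct-report counts within Brigid Jansen's organization: Brigid Jansen has 2; Finn Usman has 1. The largest is 2, held by Brigid Jansen.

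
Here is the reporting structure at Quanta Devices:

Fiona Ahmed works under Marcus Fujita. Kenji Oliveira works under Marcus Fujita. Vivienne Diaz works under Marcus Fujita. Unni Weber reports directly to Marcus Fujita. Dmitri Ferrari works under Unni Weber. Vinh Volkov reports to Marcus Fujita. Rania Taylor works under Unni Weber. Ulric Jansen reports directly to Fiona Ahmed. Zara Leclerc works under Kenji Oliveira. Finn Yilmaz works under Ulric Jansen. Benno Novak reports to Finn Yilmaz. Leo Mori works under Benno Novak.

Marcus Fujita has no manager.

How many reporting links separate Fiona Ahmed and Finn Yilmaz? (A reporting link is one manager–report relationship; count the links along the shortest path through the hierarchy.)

Finn Yilmaz is in Fiona Ahmed's organization: the chain from Finn Yilmaz up to Fiona Ahmed is Finn Yilmaz → Ulric Jansen → Fiona Ahmed, which is 2 links.

2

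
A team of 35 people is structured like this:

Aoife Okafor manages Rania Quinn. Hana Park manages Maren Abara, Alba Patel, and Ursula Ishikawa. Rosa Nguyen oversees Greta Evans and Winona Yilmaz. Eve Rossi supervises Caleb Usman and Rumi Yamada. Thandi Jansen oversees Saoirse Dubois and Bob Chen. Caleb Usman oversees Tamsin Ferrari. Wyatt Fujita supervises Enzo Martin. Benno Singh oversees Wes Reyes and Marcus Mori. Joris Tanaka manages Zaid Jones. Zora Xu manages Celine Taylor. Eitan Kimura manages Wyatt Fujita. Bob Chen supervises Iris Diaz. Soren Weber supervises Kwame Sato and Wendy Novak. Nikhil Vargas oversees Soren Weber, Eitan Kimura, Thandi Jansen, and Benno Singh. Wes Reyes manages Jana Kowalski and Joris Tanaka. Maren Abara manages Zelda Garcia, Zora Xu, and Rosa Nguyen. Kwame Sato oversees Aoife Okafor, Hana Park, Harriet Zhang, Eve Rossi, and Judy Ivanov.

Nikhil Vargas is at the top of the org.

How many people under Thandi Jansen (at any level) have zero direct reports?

2

The people in Thandi Jansen's organization with no one reporting to them are Iris Diaz, Saoirse Dubois. That is 2.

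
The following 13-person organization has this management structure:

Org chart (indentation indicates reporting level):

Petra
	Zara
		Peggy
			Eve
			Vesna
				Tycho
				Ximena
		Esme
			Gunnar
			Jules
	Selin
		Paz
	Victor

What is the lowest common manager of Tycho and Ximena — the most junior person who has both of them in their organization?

Tycho's chain of managers is Vesna, Peggy, Zara, Petra. Ximena's chain of managers is Vesna, Peggy, Zara, Petra. The first manager that appears in both chains is Vesna.

Vesna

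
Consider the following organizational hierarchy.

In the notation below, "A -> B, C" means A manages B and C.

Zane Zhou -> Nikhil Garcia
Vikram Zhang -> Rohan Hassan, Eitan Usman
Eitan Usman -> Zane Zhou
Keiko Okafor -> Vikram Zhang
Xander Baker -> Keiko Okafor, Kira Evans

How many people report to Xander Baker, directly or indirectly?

7

Xander Baker directly manages Keiko Okafor, Kira Evans. Under Keiko Okafor: Vikram Zhang, Eitan Usman, Zane Zhou, Nikhil Garcia, Rohan Hassan (5). Kira Evans has no reports. So Xander Baker's organization is 2 direct reports plus everyone under them: 6 + 1 = 7.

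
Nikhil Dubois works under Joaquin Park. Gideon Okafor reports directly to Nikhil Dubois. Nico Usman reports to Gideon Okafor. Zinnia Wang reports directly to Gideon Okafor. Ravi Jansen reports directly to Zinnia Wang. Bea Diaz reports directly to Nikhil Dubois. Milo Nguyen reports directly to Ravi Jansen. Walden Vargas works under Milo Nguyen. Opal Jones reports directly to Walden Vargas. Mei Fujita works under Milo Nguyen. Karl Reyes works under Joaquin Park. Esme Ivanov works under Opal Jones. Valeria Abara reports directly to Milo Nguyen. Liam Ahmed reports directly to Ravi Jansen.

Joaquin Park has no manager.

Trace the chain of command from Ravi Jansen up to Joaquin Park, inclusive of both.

Ravi Jansen reports to Zinnia Wang. Zinnia Wang reports to Gideon Okafor. Gideon Okafor reports to Nikhil Dubois. Nikhil Dubois reports to Joaquin Park. Joaquin Park is at the top.

Ravi Jansen -> Zinnia Wang -> Gideon Okafor -> Nikhil Dubois -> Joaquin Park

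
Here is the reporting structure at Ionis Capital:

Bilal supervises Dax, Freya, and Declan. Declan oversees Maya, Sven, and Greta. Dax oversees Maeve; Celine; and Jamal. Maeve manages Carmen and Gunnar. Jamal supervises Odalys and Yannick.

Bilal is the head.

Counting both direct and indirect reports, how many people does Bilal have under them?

13

Bilal directly manages Dax, Freya, Declan. Under Dax: Jamal, Yannick, Odalys, Celine, Maeve, Gunnar, Carmen (7). Freya has no reports. Under Declan: Maya, Greta, Sven (3). So Bilal's organization is 3 direct reports plus everyone under them: 8 + 1 + 4 = 13.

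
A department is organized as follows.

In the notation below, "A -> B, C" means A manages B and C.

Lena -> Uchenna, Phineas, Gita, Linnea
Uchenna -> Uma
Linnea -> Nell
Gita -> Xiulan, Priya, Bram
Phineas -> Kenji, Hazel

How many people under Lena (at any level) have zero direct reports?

The people in Lena's organization with no one reporting to them are Nell, Bram, Priya, Xiulan, Hazel, Kenji, Uma. That is 7.

7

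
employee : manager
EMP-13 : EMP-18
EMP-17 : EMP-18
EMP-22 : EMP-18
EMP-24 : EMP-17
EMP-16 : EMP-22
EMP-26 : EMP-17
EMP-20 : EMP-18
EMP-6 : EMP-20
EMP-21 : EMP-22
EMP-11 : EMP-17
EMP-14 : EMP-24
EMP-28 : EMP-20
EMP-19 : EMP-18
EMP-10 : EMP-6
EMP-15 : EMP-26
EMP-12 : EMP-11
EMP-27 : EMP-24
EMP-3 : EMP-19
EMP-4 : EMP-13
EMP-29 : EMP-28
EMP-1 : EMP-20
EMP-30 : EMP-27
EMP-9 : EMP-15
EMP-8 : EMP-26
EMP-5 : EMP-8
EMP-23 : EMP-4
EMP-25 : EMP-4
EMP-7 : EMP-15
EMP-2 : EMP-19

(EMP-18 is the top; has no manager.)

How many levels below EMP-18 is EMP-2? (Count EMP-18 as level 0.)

Chain from EMP-2 up to EMP-18: EMP-2 → EMP-19 → EMP-18. That is 2 steps up, so EMP-2 is 2 levels below EMP-18.

2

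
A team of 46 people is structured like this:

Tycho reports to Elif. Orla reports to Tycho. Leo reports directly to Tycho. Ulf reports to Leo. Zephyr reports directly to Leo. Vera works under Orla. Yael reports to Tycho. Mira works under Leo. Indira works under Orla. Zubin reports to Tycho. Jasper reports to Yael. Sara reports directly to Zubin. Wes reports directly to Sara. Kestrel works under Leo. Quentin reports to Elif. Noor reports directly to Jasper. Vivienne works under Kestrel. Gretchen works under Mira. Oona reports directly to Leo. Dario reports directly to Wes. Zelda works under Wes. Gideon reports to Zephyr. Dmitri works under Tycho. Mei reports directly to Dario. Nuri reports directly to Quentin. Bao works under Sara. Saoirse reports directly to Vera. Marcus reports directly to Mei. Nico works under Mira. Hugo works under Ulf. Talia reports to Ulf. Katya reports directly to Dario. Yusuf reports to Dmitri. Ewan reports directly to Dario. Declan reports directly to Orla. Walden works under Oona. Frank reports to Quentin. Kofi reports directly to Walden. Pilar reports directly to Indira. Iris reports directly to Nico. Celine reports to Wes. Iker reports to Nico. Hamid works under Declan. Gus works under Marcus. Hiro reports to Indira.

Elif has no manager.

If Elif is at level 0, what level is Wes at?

4

Chain from Wes up to Elif: Wes → Sara → Zubin → Tycho → Elif. That is 4 steps up, so Wes is 4 levels below Elif.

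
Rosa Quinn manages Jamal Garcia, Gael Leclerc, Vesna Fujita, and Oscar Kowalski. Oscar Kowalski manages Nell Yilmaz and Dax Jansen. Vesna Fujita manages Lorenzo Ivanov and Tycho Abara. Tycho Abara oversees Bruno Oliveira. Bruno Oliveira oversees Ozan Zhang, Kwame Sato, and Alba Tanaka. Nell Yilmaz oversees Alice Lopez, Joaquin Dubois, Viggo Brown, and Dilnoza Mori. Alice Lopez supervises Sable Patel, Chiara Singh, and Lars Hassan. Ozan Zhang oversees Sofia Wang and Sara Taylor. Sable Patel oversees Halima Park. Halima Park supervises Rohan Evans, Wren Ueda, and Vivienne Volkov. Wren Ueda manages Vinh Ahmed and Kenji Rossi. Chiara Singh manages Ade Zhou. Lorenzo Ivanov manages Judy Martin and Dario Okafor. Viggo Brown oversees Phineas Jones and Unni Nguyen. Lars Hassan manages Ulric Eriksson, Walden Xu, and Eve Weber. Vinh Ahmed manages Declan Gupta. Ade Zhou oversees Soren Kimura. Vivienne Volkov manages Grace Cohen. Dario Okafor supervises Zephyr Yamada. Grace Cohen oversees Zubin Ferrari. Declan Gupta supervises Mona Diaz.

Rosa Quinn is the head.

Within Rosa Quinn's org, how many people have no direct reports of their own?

21

The people in Rosa Quinn's organization with no one reporting to them are Gael Leclerc, Jamal Garcia, Zephyr Yamada, Judy Martin, Alba Tanaka, Kwame Sato, Sara Taylor, Sofia Wang, Dax Jansen, Dilnoza Mori, Unni Nguyen, Phineas Jones, Joaquin Dubois, Eve Weber, Walden Xu, Ulric Eriksson, Soren Kimura, Zubin Ferrari, Rohan Evans, Kenji Rossi, Mona Diaz. That is 21.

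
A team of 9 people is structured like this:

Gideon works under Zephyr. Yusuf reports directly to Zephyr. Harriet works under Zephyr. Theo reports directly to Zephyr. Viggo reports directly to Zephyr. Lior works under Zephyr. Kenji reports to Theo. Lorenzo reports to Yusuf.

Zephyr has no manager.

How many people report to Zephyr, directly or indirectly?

8

Zephyr directly manages Gideon, Yusuf, Harriet, Theo, Viggo, Lior. Gideon has no reports. Under Yusuf: Lorenzo (1). Harriet has no reports. Under Theo: Kenji (1). Viggo has no reports. Lior has no reports. So Zephyr's organization is 6 direct reports plus everyone under them: 1 + 2 + 1 + 2 + 1 + 1 = 8.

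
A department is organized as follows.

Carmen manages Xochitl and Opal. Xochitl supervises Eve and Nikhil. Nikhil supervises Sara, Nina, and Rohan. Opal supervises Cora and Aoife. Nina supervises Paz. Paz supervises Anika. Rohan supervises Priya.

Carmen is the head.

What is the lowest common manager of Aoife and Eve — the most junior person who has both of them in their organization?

Carmen

Aoife's chain of managers is Opal, Carmen. Eve's chain of managers is Xochitl, Carmen. The first manager that appears in both chains is Carmen.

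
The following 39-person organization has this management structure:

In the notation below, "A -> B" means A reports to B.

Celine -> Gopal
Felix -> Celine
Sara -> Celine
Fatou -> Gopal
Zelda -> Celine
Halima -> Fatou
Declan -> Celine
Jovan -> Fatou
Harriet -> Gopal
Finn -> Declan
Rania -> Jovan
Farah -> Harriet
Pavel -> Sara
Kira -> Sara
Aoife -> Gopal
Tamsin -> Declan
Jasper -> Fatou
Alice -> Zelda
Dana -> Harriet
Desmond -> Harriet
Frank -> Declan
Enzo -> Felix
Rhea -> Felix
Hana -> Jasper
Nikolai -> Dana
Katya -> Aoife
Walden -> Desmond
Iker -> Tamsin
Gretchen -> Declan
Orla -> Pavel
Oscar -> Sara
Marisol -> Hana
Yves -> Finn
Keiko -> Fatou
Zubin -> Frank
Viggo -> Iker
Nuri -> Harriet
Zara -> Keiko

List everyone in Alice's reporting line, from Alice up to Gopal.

Alice -> Zelda -> Celine -> Gopal

Alice reports to Zelda. Zelda reports to Celine. Celine reports to Gopal. Gopal is at the top.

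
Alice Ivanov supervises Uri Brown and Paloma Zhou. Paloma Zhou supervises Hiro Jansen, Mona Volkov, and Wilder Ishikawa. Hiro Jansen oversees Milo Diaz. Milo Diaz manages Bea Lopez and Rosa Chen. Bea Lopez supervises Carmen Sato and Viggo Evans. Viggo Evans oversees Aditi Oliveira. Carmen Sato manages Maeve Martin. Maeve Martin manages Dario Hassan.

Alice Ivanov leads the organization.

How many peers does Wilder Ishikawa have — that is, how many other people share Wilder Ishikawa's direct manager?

2

Wilder Ishikawa reports to Paloma Zhou. Paloma Zhou's other direct reports are Hiro Jansen, Mona Volkov — 2 peers.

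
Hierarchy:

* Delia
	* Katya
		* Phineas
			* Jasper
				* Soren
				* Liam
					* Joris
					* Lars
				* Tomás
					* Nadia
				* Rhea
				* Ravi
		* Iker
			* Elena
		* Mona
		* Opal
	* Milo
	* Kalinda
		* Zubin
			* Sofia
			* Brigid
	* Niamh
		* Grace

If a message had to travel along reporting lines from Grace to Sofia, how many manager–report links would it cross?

Grace is 2 levels below Delia, and Sofia is 3 levels below Delia (their lowest common manager). The shortest path runs up from Grace to Delia and back down to Sofia: 2 + 3 = 5 links.

5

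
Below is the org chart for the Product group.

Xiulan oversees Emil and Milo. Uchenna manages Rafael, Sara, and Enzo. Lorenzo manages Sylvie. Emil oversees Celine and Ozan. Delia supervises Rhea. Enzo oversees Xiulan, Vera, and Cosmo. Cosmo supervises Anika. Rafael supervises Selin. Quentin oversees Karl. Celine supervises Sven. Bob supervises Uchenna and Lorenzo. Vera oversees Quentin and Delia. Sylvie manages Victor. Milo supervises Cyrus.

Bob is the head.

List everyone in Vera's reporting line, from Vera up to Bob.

Vera -> Enzo -> Uchenna -> Bob

Vera reports to Enzo. Enzo reports to Uchenna. Uchenna reports to Bob. Bob is at the top.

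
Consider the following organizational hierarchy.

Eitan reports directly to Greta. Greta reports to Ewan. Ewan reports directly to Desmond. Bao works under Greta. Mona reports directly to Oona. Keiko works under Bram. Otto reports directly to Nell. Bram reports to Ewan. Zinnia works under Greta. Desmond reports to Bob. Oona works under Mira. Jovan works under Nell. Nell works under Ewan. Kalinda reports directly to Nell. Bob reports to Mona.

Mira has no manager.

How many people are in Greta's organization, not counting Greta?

3

Greta directly manages Eitan, Zinnia, Bao. Eitan has no reports. Zinnia has no reports. Bao has no reports. So Greta's organization is 3 direct reports plus everyone under them: 1 + 1 + 1 = 3.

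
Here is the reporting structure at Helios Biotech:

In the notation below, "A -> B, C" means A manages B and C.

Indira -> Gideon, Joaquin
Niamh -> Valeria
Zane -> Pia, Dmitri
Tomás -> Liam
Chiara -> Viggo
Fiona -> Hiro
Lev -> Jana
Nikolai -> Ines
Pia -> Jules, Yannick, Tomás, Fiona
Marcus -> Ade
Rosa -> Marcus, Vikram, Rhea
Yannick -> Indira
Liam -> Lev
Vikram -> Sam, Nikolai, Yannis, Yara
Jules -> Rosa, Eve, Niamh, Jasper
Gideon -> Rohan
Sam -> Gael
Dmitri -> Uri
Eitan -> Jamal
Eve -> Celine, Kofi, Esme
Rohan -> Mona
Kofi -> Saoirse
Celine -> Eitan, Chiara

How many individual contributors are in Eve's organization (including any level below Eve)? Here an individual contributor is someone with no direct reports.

4

The people in Eve's organization with no one reporting to them are Esme, Saoirse, Viggo, Jamal. That is 4.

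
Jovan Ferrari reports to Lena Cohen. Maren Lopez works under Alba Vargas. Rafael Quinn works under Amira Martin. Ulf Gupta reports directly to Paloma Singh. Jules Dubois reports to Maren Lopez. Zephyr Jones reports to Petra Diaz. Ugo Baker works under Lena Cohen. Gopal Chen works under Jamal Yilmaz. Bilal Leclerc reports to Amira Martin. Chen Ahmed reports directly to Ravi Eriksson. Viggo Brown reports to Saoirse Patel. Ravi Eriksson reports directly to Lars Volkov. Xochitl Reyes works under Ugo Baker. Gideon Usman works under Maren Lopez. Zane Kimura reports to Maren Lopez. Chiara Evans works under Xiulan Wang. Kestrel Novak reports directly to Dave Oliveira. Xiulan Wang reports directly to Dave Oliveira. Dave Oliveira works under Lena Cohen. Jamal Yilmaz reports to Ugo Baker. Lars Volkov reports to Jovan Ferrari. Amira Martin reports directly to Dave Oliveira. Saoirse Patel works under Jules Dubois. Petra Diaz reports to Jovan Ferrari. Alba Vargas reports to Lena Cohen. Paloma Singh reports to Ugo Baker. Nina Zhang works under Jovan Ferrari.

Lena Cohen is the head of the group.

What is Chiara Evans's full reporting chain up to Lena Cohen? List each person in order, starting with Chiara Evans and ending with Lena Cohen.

Chiara Evans reports to Xiulan Wang. Xiulan Wang reports to Dave Oliveira. Dave Oliveira reports to Lena Cohen. Lena Cohen is at the top.

Chiara Evans -> Xiulan Wang -> Dave Oliveira -> Lena Cohen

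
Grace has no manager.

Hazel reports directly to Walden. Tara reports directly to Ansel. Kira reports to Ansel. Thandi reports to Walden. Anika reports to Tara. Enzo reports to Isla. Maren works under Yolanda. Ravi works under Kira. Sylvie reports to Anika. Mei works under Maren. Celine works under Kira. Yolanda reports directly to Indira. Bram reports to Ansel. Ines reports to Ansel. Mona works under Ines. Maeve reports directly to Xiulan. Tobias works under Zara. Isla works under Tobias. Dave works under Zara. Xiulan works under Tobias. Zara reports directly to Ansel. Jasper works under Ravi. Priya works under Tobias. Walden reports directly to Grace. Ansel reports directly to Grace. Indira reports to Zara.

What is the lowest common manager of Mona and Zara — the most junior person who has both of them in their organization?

Mona's chain of managers is Ines, Ansel, Grace. Zara's chain of managers is Ansel, Grace. The first manager that appears in both chains is Ansel.

Ansel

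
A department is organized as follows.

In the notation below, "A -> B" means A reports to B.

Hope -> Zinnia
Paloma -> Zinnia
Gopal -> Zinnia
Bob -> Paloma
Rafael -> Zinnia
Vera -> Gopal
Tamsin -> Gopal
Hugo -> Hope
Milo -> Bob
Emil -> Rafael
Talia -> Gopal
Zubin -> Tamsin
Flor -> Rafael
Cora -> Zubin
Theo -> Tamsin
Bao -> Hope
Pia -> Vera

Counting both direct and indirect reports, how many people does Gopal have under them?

7

Gopal directly manages Vera, Tamsin, Talia. Under Vera: Pia (1). Under Tamsin: Theo, Zubin, Cora (3). Talia has no reports. So Gopal's organization is 3 direct reports plus everyone under them: 2 + 4 + 1 = 7.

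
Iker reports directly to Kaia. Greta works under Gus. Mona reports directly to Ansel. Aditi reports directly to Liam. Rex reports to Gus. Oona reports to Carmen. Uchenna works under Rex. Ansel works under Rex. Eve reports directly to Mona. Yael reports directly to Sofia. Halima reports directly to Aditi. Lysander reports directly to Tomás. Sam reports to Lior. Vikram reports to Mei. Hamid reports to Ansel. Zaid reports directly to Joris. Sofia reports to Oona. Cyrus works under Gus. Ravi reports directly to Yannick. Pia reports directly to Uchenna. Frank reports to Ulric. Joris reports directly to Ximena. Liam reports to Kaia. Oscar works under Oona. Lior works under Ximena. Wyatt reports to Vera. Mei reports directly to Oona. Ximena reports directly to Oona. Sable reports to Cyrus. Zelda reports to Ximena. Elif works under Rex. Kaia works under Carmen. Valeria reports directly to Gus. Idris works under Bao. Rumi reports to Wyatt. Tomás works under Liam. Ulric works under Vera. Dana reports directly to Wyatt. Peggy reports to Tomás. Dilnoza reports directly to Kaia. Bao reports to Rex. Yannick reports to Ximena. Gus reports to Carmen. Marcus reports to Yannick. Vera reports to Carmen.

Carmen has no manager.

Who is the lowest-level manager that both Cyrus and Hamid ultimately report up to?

Gus

Cyrus's chain of managers is Gus, Carmen. Hamid's chain of managers is Ansel, Rex, Gus, Carmen. The first manager that appears in both chains is Gus.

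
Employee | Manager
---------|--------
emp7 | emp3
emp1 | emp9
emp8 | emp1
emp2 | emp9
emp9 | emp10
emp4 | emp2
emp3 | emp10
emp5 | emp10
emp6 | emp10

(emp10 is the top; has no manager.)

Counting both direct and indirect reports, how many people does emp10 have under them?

9

emp10 directly manages emp9, emp6, emp5, emp3. Under emp9: emp2, emp4, emp1, emp8 (4). emp6 has no reports. emp5 has no reports. Under emp3: emp7 (1). So emp10's organization is 4 direct reports plus everyone under them: 5 + 1 + 1 + 2 = 9.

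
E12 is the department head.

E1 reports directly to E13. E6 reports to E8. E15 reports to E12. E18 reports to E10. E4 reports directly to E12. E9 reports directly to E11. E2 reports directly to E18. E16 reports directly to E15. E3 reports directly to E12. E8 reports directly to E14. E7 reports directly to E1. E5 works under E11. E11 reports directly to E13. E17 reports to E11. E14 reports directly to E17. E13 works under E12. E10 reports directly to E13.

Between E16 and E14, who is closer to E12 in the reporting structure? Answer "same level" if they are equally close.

E16 is 2 levels below E12; E14 is 4. E16 is higher.

E16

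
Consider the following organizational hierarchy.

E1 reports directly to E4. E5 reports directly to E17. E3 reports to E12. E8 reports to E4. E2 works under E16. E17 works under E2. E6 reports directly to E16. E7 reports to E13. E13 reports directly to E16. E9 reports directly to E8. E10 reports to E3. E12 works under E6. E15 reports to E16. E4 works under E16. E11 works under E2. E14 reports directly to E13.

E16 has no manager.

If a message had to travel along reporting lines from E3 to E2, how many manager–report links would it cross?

E3 is 3 levels below E16, and E2 is 1 level below E16 (their lowest common manager). The shortest path runs up from E3 to E16 and back down to E2: 3 + 1 = 4 links.

4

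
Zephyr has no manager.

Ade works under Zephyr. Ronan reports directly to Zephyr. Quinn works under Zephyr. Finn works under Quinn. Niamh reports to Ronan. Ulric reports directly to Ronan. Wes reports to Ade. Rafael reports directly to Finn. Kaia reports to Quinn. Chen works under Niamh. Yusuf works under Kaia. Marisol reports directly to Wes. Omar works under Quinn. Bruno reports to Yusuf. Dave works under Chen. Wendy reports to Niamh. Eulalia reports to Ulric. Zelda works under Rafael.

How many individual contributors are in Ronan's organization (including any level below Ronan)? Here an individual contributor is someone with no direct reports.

The people in Ronan's organization with no one reporting to them are Eulalia, Wendy, Dave. That is 3.

3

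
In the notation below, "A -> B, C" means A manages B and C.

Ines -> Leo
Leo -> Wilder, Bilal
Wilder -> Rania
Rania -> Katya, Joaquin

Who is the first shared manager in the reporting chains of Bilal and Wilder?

Bilal's chain of managers is Leo, Ines. Wilder's chain of managers is Leo, Ines. The first manager that appears in both chains is Leo.

Leo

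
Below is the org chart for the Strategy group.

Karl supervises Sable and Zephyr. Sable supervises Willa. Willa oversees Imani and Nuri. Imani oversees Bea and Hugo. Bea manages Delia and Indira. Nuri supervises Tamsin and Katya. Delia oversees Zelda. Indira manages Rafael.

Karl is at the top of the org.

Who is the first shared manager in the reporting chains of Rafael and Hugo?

Imani

Rafael's chain of managers is Indira, Bea, Imani, Willa, Sable, Karl. Hugo's chain of managers is Imani, Willa, Sable, Karl. The first manager that appears in both chains is Imani.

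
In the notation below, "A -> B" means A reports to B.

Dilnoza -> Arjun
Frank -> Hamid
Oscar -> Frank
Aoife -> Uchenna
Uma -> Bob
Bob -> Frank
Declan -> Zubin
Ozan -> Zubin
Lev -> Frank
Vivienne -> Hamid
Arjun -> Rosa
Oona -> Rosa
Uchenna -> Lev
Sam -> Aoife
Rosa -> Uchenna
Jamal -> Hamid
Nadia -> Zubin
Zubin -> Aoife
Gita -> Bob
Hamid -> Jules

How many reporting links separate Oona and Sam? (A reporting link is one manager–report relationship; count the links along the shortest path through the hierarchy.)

4

Oona is 2 levels below Uchenna, and Sam is 2 levels below Uchenna (their lowest common manager). The shortest path runs up from Oona to Uchenna and back down to Sam: 2 + 2 = 4 links.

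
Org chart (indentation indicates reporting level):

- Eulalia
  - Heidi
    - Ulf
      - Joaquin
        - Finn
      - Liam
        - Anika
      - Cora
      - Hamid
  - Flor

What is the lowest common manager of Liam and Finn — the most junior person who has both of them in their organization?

Liam's chain of managers is Ulf, Heidi, Eulalia. Finn's chain of managers is Joaquin, Ulf, Heidi, Eulalia. The first manager that appears in both chains is Ulf.

Ulf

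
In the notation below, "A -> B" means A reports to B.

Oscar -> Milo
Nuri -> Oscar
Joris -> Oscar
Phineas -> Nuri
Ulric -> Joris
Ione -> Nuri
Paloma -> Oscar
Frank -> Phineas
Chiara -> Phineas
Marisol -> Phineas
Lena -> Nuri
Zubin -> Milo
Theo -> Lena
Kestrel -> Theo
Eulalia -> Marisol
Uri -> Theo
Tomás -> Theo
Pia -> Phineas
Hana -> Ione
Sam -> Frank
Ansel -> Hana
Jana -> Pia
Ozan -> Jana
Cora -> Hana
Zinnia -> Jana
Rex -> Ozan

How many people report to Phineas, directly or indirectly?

10

Phineas directly manages Frank, Chiara, Marisol, Pia. Under Frank: Sam (1). Chiara has no reports. Under Marisol: Eulalia (1). Under Pia: Jana, Zinnia, Ozan, Rex (4). So Phineas's organization is 4 direct reports plus everyone under them: 2 + 1 + 2 + 5 = 10.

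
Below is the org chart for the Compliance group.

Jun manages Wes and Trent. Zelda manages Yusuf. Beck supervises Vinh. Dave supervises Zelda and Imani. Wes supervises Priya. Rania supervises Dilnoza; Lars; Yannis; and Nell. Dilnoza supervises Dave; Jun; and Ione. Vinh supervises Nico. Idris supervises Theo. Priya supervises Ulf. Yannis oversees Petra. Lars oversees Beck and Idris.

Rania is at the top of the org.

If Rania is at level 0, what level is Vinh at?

3

Chain from Vinh up to Rania: Vinh → Beck → Lars → Rania. That is 3 steps up, so Vinh is 3 levels below Rania.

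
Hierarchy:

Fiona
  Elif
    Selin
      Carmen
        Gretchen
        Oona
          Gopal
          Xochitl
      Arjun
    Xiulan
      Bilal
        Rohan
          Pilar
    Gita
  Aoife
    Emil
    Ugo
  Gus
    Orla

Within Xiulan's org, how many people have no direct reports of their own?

1

The only person in Xiulan's organization with no one reporting to them is Pilar. That is 1.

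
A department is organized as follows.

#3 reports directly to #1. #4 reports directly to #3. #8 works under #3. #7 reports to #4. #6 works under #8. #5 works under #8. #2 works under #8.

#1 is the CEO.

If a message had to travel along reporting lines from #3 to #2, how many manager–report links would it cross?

2

#2 is in #3's organization: the chain from #2 up to #3 is #2 → #8 → #3, which is 2 links.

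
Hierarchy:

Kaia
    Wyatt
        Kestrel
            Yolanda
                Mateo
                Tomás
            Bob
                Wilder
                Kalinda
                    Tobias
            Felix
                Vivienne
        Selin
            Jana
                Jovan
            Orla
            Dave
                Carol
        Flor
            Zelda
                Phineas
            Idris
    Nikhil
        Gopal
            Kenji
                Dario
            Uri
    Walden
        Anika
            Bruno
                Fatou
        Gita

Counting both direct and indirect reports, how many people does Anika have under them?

Anika directly manages Bruno. Under Bruno: Fatou (1). That's 2 in total.

2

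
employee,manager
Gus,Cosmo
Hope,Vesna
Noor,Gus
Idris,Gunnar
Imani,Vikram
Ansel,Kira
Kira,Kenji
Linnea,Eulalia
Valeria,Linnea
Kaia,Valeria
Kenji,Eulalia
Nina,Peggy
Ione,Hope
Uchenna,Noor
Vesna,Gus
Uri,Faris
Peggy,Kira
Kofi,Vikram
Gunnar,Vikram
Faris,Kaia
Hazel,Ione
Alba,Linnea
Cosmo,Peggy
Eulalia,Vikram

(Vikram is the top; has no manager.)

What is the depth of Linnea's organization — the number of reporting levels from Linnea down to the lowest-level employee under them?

4

The longest chain under Linnea runs Linnea → Valeria → Kaia → Faris → Uri, which is 4 levels below Linnea.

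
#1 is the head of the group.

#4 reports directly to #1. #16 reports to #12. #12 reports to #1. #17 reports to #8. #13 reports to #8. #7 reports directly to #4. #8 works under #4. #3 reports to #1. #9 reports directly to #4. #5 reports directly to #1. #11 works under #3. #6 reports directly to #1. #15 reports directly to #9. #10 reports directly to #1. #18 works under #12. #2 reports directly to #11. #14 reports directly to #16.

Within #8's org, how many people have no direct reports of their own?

2

The people in #8's organization with no one reporting to them are #13, #17. That is 2.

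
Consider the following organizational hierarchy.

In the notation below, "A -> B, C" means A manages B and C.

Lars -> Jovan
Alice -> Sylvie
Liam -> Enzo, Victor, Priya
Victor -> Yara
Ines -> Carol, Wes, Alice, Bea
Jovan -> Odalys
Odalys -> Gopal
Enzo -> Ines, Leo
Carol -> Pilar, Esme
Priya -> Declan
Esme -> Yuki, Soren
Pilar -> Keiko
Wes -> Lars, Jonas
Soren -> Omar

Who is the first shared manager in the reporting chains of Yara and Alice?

Liam

Yara's chain of managers is Victor, Liam. Alice's chain of managers is Ines, Enzo, Liam. The first manager that appears in both chains is Liam.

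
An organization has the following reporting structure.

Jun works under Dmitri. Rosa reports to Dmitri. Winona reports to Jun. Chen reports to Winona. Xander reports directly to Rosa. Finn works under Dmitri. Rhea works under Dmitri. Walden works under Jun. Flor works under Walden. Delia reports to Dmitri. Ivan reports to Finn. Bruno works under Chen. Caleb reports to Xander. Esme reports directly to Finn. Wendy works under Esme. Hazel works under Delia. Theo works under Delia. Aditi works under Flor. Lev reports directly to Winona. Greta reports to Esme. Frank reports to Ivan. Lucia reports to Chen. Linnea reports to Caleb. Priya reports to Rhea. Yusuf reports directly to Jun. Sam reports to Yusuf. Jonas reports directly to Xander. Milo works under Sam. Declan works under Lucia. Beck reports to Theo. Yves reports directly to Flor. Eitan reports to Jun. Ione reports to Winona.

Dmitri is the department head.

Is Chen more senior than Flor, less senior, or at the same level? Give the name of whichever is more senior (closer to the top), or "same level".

same level

Both Chen and Flor are 3 levels below Dmitri.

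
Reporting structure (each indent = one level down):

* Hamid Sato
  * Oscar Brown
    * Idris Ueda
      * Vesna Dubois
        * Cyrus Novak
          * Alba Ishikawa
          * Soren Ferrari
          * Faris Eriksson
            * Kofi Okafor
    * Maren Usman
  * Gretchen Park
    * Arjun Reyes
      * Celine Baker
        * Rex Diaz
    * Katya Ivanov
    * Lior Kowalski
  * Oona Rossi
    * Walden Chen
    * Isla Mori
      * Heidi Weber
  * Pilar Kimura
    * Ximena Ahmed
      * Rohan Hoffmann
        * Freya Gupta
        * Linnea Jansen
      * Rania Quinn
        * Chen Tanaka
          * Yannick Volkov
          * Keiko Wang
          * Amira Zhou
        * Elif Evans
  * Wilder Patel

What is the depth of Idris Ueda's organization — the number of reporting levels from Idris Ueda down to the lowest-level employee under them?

The longest chain under Idris Ueda runs Idris Ueda → Vesna Dubois → Cyrus Novak → Faris Eriksson → Kofi Okafor, which is 4 levels below Idris Ueda.

4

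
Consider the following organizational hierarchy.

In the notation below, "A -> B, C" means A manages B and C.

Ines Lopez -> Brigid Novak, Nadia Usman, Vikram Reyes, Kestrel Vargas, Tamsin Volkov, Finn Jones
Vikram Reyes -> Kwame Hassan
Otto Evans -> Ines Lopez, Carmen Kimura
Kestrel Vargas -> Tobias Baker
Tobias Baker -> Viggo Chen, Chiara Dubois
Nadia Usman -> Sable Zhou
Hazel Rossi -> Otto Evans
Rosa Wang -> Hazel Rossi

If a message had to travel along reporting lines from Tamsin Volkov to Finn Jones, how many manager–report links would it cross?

2

Tamsin Volkov is 1 level below Ines Lopez, and Finn Jones is 1 level below Ines Lopez (their lowest common manager). The shortest path runs up from Tamsin Volkov to Ines Lopez and back down to Finn Jones: 1 + 1 = 2 links.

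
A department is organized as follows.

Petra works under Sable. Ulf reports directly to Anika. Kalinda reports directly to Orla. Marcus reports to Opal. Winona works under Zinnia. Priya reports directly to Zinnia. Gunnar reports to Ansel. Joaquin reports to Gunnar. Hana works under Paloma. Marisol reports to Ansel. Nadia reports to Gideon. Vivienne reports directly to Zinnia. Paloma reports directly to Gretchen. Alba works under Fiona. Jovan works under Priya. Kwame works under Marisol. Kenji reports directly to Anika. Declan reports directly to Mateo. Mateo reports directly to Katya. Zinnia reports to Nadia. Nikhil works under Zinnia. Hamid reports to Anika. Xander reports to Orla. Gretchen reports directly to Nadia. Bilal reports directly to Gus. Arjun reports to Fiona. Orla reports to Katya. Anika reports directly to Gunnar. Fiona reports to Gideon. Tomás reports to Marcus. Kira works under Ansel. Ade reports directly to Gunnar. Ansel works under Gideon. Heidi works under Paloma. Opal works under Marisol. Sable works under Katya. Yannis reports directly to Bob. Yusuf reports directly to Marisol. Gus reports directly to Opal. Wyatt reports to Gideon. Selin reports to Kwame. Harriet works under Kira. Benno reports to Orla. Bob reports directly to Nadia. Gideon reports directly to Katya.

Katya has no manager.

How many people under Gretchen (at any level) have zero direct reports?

The people in Gretchen's organization with no one reporting to them are Heidi, Hana. That is 2.

2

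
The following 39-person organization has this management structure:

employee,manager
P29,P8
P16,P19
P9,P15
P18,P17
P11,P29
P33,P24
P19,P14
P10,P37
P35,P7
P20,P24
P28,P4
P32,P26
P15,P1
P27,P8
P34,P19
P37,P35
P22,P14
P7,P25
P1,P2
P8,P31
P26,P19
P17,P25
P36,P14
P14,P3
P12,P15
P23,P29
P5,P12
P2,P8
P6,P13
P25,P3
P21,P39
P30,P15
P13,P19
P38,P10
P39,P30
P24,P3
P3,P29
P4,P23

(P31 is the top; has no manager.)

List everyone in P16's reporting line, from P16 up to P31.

P16 -> P19 -> P14 -> P3 -> P29 -> P8 -> P31

P16 reports to P19. P19 reports to P14. P14 reports to P3. P3 reports to P29. P29 reports to P8. P8 reports to P31. P31 is at the top.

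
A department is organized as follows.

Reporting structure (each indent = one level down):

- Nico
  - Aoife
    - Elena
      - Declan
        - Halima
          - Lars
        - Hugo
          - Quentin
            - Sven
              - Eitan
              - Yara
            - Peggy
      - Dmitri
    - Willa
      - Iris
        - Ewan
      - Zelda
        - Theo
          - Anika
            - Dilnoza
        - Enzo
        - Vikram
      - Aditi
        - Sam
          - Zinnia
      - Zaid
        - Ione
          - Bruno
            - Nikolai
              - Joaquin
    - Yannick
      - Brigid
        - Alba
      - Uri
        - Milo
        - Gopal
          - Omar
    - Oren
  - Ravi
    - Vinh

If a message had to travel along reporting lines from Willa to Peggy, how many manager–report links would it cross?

6

Willa is 1 level below Aoife, and Peggy is 5 levels below Aoife (their lowest common manager). The shortest path runs up from Willa to Aoife and back down to Peggy: 1 + 5 = 6 links.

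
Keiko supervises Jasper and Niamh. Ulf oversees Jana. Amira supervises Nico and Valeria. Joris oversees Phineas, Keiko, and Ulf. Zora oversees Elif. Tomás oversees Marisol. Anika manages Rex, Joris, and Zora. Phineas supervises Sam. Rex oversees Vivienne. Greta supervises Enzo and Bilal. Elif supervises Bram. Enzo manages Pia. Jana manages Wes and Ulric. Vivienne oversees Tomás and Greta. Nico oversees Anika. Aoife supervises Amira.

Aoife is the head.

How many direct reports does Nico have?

1

Nico directly manages Anika. That is 1 direct report.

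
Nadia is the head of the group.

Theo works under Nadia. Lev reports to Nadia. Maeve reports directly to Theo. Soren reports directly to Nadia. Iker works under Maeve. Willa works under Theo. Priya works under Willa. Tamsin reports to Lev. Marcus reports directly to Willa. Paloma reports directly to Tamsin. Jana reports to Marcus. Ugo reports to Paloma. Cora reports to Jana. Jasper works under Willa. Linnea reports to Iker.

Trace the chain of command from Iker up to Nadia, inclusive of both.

Iker -> Maeve -> Theo -> Nadia

Iker reports to Maeve. Maeve reports to Theo. Theo reports to Nadia. Nadia is at the top.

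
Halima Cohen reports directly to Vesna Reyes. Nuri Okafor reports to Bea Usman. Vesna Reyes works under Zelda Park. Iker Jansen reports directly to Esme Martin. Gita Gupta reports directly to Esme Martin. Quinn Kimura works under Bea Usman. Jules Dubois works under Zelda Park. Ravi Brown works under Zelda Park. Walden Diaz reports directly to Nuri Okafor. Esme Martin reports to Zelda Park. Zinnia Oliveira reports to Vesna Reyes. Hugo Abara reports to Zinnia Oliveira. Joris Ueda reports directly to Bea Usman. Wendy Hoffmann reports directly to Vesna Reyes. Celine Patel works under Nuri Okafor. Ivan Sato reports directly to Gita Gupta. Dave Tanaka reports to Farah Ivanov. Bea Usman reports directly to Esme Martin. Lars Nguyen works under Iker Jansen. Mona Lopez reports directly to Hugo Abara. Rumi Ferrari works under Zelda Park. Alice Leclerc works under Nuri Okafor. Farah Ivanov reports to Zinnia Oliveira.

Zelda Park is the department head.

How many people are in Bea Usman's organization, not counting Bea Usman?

Bea Usman directly manages Nuri Okafor, Quinn Kimura, Joris Ueda. Under Nuri Okafor: Walden Diaz, Celine Patel, Alice Leclerc (3). Quinn Kimura has no reports. Joris Ueda has no reports. So Bea Usman's organization is 3 direct reports plus everyone under them: 4 + 1 + 1 = 6.

6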